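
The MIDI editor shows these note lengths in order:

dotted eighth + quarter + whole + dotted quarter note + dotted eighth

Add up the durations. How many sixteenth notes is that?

Working in sixteenth notes: dotted eighth = 3; quarter = 4; whole = 16; dotted quarter note = 6; dotted eighth = 3.
Total: 3 + 4 + 16 + 6 + 3 = 32 sixteenth notes.

32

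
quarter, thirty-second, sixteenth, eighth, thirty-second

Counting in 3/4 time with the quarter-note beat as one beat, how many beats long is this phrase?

2

One quarter-note beat = 8 thirty-second notes.
Working in thirty-second notes: quarter = 8; thirty-second = 1; sixteenth = 2; eighth = 4; thirty-second = 1.
Adding: 8 + 1 + 2 + 4 + 1 = 16.
16 ÷ 8 = 2 beats.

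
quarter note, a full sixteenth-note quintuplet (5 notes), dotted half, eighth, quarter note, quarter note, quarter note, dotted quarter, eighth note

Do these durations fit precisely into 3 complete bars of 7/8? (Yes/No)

Yes

One bar of 7/8 = 7 eighth notes, so 3 bars = 21.
Convert each value to eighth notes: quarter note = 2; a full sixteenth-note quintuplet (5 notes) (five quintuplet sixteenths span one quarter) = 2; dotted half = 6; eighth = 1; quarter note = 2; quarter note = 2; quarter note = 2; dotted quarter = 3; eighth note = 1.
Sum: 2 + 2 + 6 + 1 + 2 + 2 + 2 + 3 + 1 = 21.
21 equals 21, so the answer is Yes.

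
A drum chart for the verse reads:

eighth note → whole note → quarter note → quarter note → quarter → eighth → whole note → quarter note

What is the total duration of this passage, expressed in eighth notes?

Express everything in eighth notes: eighth note = 1; whole note = 8; quarter note = 2; quarter note = 2; quarter = 2; eighth = 1; whole note = 8; quarter note = 2.
Total: 1 + 8 + 2 + 2 + 2 + 1 + 8 + 2 = 26 eighth notes.

26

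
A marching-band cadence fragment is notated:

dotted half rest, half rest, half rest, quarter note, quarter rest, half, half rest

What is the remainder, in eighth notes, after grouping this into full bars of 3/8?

2

One bar of 3/8 = 3 eighth notes.
Each duration in eighth notes: dotted half rest = 6; half rest = 4; half rest = 4; quarter note = 2; quarter rest = 2; half = 4; half rest = 4.
Altogether 6 + 4 + 4 + 2 + 2 + 4 + 4 = 26.
26 ÷ 3 = 8 complete bars with 2 eighth notes remaining.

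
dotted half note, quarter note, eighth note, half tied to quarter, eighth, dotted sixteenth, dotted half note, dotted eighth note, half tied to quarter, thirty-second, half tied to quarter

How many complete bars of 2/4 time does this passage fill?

One bar of 2/4 = 16 thirty-second notes.
Express everything in thirty-second notes: dotted half note = 24; quarter note = 8; eighth note = 4; half tied to quarter (half + quarter) = 24; eighth = 4; dotted sixteenth = 3; dotted half note = 24; dotted eighth note = 6; half tied to quarter (half + quarter) = 24; thirty-second = 1; half tied to quarter (half + quarter) = 24.
Sum: 24 + 8 + 4 + 24 + 4 + 3 + 24 + 6 + 24 + 1 + 24 = 146.
146 ÷ 16 = 9 complete bars with 2 left over.

9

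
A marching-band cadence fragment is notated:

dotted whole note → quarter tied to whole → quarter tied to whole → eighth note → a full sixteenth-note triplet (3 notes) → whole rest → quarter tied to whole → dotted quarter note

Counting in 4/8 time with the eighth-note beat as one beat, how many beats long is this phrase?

One eighth-note beat = 2 sixteenth notes.
In sixteenth notes: dotted whole note = 24; quarter tied to whole (quarter + whole) = 20; quarter tied to whole (quarter + whole) = 20; eighth note = 2; a full sixteenth-note triplet (3 notes) (three triplet sixteenths span one eighth) = 2; whole rest = 16; quarter tied to whole (quarter + whole) = 20; dotted quarter note = 6.
Total: 24 + 20 + 20 + 2 + 2 + 16 + 20 + 6 = 110.
110 ÷ 2 = 55 beats.

55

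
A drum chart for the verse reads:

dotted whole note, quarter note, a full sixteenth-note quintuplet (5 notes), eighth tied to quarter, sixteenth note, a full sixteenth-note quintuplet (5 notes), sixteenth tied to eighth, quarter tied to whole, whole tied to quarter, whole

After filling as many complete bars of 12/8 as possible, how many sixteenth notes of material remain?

6

One bar of 12/8 = 24 sixteenth notes.
Working in sixteenth notes: dotted whole note = 24; quarter note = 4; a full sixteenth-note quintuplet (5 notes) (five quintuplet sixteenths span one quarter) = 4; eighth tied to quarter (eighth + quarter) = 6; sixteenth note = 1; a full sixteenth-note quintuplet (5 notes) (five quintuplet sixteenths span one quarter) = 4; sixteenth tied to eighth (sixteenth + eighth) = 3; quarter tied to whole (quarter + whole) = 20; whole tied to quarter (whole + quarter) = 20; whole = 16.
Adding: 24 + 4 + 4 + 6 + 1 + 4 + 3 + 20 + 20 + 16 = 102.
102 ÷ 24 = 4 complete bars with 6 sixteenth notes remaining.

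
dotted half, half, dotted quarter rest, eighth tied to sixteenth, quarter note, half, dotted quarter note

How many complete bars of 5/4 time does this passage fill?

2

One bar of 5/4 = 20 sixteenth notes.
Each duration in sixteenth notes: dotted half = 12; half = 8; dotted quarter rest = 6; eighth tied to sixteenth (eighth + sixteenth) = 3; quarter note = 4; half = 8; dotted quarter note = 6.
Altogether 12 + 8 + 6 + 3 + 4 + 8 + 6 = 47.
47 ÷ 20 = 2 complete bars with 7 left over.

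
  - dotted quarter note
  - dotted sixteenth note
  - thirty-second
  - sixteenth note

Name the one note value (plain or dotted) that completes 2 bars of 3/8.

2 bars of 3/8 = 24 thirty-second notes.
Each duration in thirty-second notes: dotted quarter note = 12; dotted sixteenth note = 3; thirty-second = 1; sixteenth note = 2.
Altogether 12 + 3 + 1 + 2 = 18.
Remaining: 24 − 18 = 6 thirty-second notes, which is a dotted eighth note.

dotted eighth note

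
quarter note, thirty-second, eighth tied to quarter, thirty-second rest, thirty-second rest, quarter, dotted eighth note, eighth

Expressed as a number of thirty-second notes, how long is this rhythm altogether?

In thirty-second notes: quarter note = 8; thirty-second = 1; eighth tied to quarter (eighth + quarter) = 12; thirty-second rest = 1; thirty-second rest = 1; quarter = 8; dotted eighth note = 6; eighth = 4.
Adding: 8 + 1 + 12 + 1 + 1 + 8 + 6 + 4 = 41 thirty-second notes.

41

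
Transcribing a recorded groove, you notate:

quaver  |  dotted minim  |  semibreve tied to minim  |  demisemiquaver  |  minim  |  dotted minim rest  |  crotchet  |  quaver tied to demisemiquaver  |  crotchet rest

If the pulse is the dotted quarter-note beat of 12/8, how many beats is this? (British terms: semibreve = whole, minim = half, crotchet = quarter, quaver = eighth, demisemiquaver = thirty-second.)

11.5

One dotted quarter-note beat = 12 thirty-second notes.
Each duration in thirty-second notes: quaver = 4; dotted minim = 24; semibreve tied to minim (semibreve + minim) = 48; demisemiquaver = 1; minim = 16; dotted minim rest = 24; crotchet = 8; quaver tied to demisemiquaver (quaver + demisemiquaver) = 5; crotchet rest = 8.
Adding: 4 + 24 + 48 + 1 + 16 + 24 + 8 + 5 + 8 = 138.
138 ÷ 12 = 11.5 beats.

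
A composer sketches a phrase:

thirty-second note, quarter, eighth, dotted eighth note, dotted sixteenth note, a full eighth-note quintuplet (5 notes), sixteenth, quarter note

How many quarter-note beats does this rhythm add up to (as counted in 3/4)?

6

One quarter-note beat = 8 thirty-second notes.
Express everything in thirty-second notes: thirty-second note = 1; quarter = 8; eighth = 4; dotted eighth note = 6; dotted sixteenth note = 3; a full eighth-note quintuplet (5 notes) (five quintuplet eighths span one half) = 16; sixteenth = 2; quarter note = 8.
Altogether 1 + 8 + 4 + 6 + 3 + 16 + 2 + 8 = 48.
48 ÷ 8 = 6 beats.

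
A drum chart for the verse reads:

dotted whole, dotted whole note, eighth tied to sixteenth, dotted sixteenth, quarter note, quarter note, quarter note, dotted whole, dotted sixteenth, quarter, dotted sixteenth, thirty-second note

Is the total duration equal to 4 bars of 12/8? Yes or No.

One bar of 12/8 = 48 thirty-second notes, so 4 bars = 192.
Each duration in thirty-second notes: dotted whole = 48; dotted whole note = 48; eighth tied to sixteenth (eighth + sixteenth) = 6; dotted sixteenth = 3; quarter note = 8; quarter note = 8; quarter note = 8; dotted whole = 48; dotted sixteenth = 3; quarter = 8; dotted sixteenth = 3; thirty-second note = 1.
Total: 48 + 48 + 6 + 3 + 8 + 8 + 8 + 48 + 3 + 8 + 3 + 1 = 192.
192 equals 192, so the answer is Yes.

Yes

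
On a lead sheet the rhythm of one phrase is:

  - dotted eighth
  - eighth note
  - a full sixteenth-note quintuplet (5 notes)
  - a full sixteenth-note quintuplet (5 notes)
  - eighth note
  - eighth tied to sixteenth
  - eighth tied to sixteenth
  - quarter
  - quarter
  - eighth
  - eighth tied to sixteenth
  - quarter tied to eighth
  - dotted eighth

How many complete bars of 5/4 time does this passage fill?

One bar of 5/4 = 20 sixteenth notes.
Each duration in sixteenth notes: dotted eighth = 3; eighth note = 2; a full sixteenth-note quintuplet (5 notes) (five quintuplet sixteenths span one quarter) = 4; a full sixteenth-note quintuplet (5 notes) (five quintuplet sixteenths span one quarter) = 4; eighth note = 2; eighth tied to sixteenth (eighth + sixteenth) = 3; eighth tied to sixteenth (eighth + sixteenth) = 3; quarter = 4; quarter = 4; eighth = 2; eighth tied to sixteenth (eighth + sixteenth) = 3; quarter tied to eighth (quarter + eighth) = 6; dotted eighth = 3.
Adding: 3 + 2 + 4 + 4 + 2 + 3 + 3 + 4 + 4 + 2 + 3 + 6 + 3 = 43.
43 ÷ 20 = 2 complete bars with 3 left over.

2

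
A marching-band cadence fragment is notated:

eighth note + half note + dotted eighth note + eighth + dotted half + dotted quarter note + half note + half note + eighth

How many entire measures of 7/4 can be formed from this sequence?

One bar of 7/4 = 28 sixteenth notes.
Working in sixteenth notes: eighth note = 2; half note = 8; dotted eighth note = 3; eighth = 2; dotted half = 12; dotted quarter note = 6; half note = 8; half note = 8; eighth = 2.
Sum: 2 + 8 + 3 + 2 + 12 + 6 + 8 + 8 + 2 = 51.
51 ÷ 28 = 1 complete bar with 23 left over.

1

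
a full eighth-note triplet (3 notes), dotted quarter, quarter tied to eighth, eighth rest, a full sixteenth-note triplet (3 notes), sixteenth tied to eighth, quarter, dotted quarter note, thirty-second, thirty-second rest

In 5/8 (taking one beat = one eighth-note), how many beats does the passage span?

One eighth-note beat = 4 thirty-second notes.
Working in thirty-second notes: a full eighth-note triplet (3 notes) (three triplet eighths span one quarter) = 8; dotted quarter = 12; quarter tied to eighth (quarter + eighth) = 12; eighth rest = 4; a full sixteenth-note triplet (3 notes) (three triplet sixteenths span one eighth) = 4; sixteenth tied to eighth (sixteenth + eighth) = 6; quarter = 8; dotted quarter note = 12; thirty-second = 1; thirty-second rest = 1.
Adding: 8 + 12 + 12 + 4 + 4 + 6 + 8 + 12 + 1 + 1 = 68.
68 ÷ 4 = 17 beats.

17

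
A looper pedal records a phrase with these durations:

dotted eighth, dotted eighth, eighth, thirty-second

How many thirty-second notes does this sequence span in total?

Each duration in thirty-second notes: dotted eighth = 6; dotted eighth = 6; eighth = 4; thirty-second = 1.
Adding: 6 + 6 + 4 + 1 = 17 thirty-second notes.

17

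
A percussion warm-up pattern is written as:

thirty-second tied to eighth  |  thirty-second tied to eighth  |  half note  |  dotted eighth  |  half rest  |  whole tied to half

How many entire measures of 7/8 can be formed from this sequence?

3

One bar of 7/8 = 28 thirty-second notes.
In thirty-second notes: thirty-second tied to eighth (thirty-second + eighth) = 5; thirty-second tied to eighth (thirty-second + eighth) = 5; half note = 16; dotted eighth = 6; half rest = 16; whole tied to half (whole + half) = 48.
Adding: 5 + 5 + 16 + 6 + 16 + 48 = 96.
96 ÷ 28 = 3 complete bars with 12 left over.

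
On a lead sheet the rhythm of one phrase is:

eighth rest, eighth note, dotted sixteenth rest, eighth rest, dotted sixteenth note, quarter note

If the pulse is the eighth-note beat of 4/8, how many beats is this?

6.5

One eighth-note beat = 4 thirty-second notes.
Working in thirty-second notes: eighth rest = 4; eighth note = 4; dotted sixteenth rest = 3; eighth rest = 4; dotted sixteenth note = 3; quarter note = 8.
Altogether 4 + 4 + 3 + 4 + 3 + 8 = 26.
26 ÷ 4 = 6.5 beats.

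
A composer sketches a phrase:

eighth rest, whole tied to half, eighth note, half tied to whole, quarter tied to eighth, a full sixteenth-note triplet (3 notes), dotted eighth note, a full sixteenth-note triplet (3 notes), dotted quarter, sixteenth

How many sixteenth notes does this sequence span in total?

Express everything in sixteenth notes: eighth rest = 2; whole tied to half (whole + half) = 24; eighth note = 2; half tied to whole (half + whole) = 24; quarter tied to eighth (quarter + eighth) = 6; a full sixteenth-note triplet (3 notes) (three triplet sixteenths span one eighth) = 2; dotted eighth note = 3; a full sixteenth-note triplet (3 notes) (three triplet sixteenths span one eighth) = 2; dotted quarter = 6; sixteenth = 1.
Adding: 2 + 24 + 2 + 24 + 6 + 2 + 3 + 2 + 6 + 1 = 72 sixteenth notes.

72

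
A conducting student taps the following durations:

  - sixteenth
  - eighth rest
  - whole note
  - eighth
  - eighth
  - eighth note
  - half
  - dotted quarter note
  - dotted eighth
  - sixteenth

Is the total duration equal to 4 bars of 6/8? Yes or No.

No

One bar of 6/8 = 12 sixteenth notes, so 4 bars = 48.
Working in sixteenth notes: sixteenth = 1; eighth rest = 2; whole note = 16; eighth = 2; eighth = 2; eighth note = 2; half = 8; dotted quarter note = 6; dotted eighth = 3; sixteenth = 1.
Adding: 1 + 2 + 16 + 2 + 2 + 2 + 8 + 6 + 3 + 1 = 43.
43 falls short of 48, so the answer is No.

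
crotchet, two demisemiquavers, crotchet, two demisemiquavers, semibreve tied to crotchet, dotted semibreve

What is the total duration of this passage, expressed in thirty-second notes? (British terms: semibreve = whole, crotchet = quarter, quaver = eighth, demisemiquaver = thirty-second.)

Convert each value to thirty-second notes: crotchet = 8; demisemiquaver = 1; demisemiquaver = 1; crotchet = 8; demisemiquaver = 1; demisemiquaver = 1; semibreve tied to crotchet (semibreve + crotchet) = 40; dotted semibreve = 48.
Total: 8 + 1 + 1 + 8 + 1 + 1 + 40 + 48 = 108 thirty-second notes.

108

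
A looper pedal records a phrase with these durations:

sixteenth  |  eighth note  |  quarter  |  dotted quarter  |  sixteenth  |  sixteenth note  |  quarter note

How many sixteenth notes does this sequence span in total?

In sixteenth notes: sixteenth = 1; eighth note = 2; quarter = 4; dotted quarter = 6; sixteenth = 1; sixteenth note = 1; quarter note = 4.
Total: 1 + 2 + 4 + 6 + 1 + 1 + 4 = 19 sixteenth notes.

19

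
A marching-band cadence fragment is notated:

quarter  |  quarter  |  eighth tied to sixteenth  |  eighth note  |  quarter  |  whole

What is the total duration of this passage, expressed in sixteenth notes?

33

Express everything in sixteenth notes: quarter = 4; quarter = 4; eighth tied to sixteenth (eighth + sixteenth) = 3; eighth note = 2; quarter = 4; whole = 16.
Total: 4 + 4 + 3 + 2 + 4 + 16 = 33 sixteenth notes.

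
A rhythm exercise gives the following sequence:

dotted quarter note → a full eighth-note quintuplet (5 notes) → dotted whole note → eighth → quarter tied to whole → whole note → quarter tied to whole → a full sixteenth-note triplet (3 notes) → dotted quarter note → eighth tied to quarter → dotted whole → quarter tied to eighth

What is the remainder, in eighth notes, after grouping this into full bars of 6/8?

4

One bar of 6/8 = 6 eighth notes.
Each duration in eighth notes: dotted quarter note = 3; a full eighth-note quintuplet (5 notes) (five quintuplet eighths span one half) = 4; dotted whole note = 12; eighth = 1; quarter tied to whole (quarter + whole) = 10; whole note = 8; quarter tied to whole (quarter + whole) = 10; a full sixteenth-note triplet (3 notes) (three triplet sixteenths span one eighth) = 1; dotted quarter note = 3; eighth tied to quarter (eighth + quarter) = 3; dotted whole = 12; quarter tied to eighth (quarter + eighth) = 3.
Altogether 3 + 4 + 12 + 1 + 10 + 8 + 10 + 1 + 3 + 3 + 12 + 3 = 70.
70 ÷ 6 = 11 complete bars with 4 eighth notes remaining.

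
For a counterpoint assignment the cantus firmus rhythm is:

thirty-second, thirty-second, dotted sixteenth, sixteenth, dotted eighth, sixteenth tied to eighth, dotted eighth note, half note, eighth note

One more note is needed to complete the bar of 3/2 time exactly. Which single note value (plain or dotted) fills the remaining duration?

The bar of 3/2 = 48 thirty-second notes.
Working in thirty-second notes: thirty-second = 1; thirty-second = 1; dotted sixteenth = 3; sixteenth = 2; dotted eighth = 6; sixteenth tied to eighth (sixteenth + eighth) = 6; dotted eighth note = 6; half note = 16; eighth note = 4.
Sum: 1 + 1 + 3 + 2 + 6 + 6 + 6 + 16 + 4 = 45.
Remaining: 48 − 45 = 3 thirty-second notes, which is a dotted sixteenth note.

dotted sixteenth note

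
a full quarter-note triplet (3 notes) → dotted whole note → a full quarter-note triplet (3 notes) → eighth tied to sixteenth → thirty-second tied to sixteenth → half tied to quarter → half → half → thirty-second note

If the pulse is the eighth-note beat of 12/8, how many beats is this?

36.5

One eighth-note beat = 4 thirty-second notes.
Express everything in thirty-second notes: a full quarter-note triplet (3 notes) (three triplet quarters span one half) = 16; dotted whole note = 48; a full quarter-note triplet (3 notes) (three triplet quarters span one half) = 16; eighth tied to sixteenth (eighth + sixteenth) = 6; thirty-second tied to sixteenth (thirty-second + sixteenth) = 3; half tied to quarter (half + quarter) = 24; half = 16; half = 16; thirty-second note = 1.
Adding: 16 + 48 + 16 + 6 + 3 + 24 + 16 + 16 + 1 = 146.
146 ÷ 4 = 36.5 beats.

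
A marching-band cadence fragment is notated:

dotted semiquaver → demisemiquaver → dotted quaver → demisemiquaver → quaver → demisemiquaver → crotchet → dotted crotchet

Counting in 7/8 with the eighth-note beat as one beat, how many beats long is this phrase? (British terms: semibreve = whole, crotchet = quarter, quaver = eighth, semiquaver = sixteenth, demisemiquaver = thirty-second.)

One eighth-note beat = 4 thirty-second notes.
Working in thirty-second notes: dotted semiquaver = 3; demisemiquaver = 1; dotted quaver = 6; demisemiquaver = 1; quaver = 4; demisemiquaver = 1; crotchet = 8; dotted crotchet = 12.
Altogether 3 + 1 + 6 + 1 + 4 + 1 + 8 + 12 = 36.
36 ÷ 4 = 9 beats.

9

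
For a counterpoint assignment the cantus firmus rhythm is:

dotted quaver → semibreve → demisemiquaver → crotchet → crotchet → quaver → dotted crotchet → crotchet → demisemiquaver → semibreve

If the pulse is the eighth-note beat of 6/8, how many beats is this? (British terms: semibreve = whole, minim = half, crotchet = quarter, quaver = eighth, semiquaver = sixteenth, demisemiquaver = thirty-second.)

One eighth-note beat = 4 thirty-second notes.
Each duration in thirty-second notes: dotted quaver = 6; semibreve = 32; demisemiquaver = 1; crotchet = 8; crotchet = 8; quaver = 4; dotted crotchet = 12; crotchet = 8; demisemiquaver = 1; semibreve = 32.
Sum: 6 + 32 + 1 + 8 + 8 + 4 + 12 + 8 + 1 + 32 = 112.
112 ÷ 4 = 28 beats.

28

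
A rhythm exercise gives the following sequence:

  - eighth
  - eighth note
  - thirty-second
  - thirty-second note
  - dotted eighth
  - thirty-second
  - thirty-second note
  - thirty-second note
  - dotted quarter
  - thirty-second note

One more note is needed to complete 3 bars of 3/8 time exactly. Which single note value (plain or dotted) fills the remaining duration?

eighth note

3 bars of 3/8 = 36 thirty-second notes.
Each duration in thirty-second notes: eighth = 4; eighth note = 4; thirty-second = 1; thirty-second note = 1; dotted eighth = 6; thirty-second = 1; thirty-second note = 1; thirty-second note = 1; dotted quarter = 12; thirty-second note = 1.
Altogether 4 + 4 + 1 + 1 + 6 + 1 + 1 + 1 + 12 + 1 = 32.
Remaining: 36 − 32 = 4 thirty-second notes, which is a eighth note.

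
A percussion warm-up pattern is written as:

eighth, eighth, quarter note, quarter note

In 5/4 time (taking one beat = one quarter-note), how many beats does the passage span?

3

One quarter-note beat = 2 eighth notes.
Working in eighth notes: eighth = 1; eighth = 1; quarter note = 2; quarter note = 2.
Total: 1 + 1 + 2 + 2 = 6.
6 ÷ 2 = 3 beats.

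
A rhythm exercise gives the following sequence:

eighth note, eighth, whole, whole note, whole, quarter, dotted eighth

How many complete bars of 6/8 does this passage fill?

One bar of 6/8 = 12 sixteenth notes.
Express everything in sixteenth notes: eighth note = 2; eighth = 2; whole = 16; whole note = 16; whole = 16; quarter = 4; dotted eighth = 3.
Sum: 2 + 2 + 16 + 16 + 16 + 4 + 3 = 59.
59 ÷ 12 = 4 complete bars with 11 left over.

4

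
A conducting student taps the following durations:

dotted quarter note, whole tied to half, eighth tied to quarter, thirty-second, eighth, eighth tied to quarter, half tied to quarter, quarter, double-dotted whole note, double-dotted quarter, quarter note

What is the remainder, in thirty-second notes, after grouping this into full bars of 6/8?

7

One bar of 6/8 = 24 thirty-second notes.
In thirty-second notes: dotted quarter note = 12; whole tied to half (whole + half) = 48; eighth tied to quarter (eighth + quarter) = 12; thirty-second = 1; eighth = 4; eighth tied to quarter (eighth + quarter) = 12; half tied to quarter (half + quarter) = 24; quarter = 8; double-dotted whole note = 56; double-dotted quarter = 14; quarter note = 8.
Adding: 12 + 48 + 12 + 1 + 4 + 12 + 24 + 8 + 56 + 14 + 8 = 199.
199 ÷ 24 = 8 complete bars with 7 thirty-second notes remaining.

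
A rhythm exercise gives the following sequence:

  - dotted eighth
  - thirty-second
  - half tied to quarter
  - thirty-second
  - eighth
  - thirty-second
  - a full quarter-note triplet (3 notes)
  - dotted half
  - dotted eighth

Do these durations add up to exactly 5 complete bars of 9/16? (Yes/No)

No

One bar of 9/16 = 18 thirty-second notes, so 5 bars = 90.
In thirty-second notes: dotted eighth = 6; thirty-second = 1; half tied to quarter (half + quarter) = 24; thirty-second = 1; eighth = 4; thirty-second = 1; a full quarter-note triplet (3 notes) (three triplet quarters span one half) = 16; dotted half = 24; dotted eighth = 6.
Adding: 6 + 1 + 24 + 1 + 4 + 1 + 16 + 24 + 6 = 83.
83 falls short of 90, so the answer is No.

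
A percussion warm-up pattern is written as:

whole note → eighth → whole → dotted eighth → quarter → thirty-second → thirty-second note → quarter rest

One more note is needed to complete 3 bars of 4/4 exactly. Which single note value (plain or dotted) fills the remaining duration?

eighth note

3 bars of 4/4 = 96 thirty-second notes.
In thirty-second notes: whole note = 32; eighth = 4; whole = 32; dotted eighth = 6; quarter = 8; thirty-second = 1; thirty-second note = 1; quarter rest = 8.
Altogether 32 + 4 + 32 + 6 + 8 + 1 + 1 + 8 = 92.
Remaining: 96 − 92 = 4 thirty-second notes, which is a eighth note.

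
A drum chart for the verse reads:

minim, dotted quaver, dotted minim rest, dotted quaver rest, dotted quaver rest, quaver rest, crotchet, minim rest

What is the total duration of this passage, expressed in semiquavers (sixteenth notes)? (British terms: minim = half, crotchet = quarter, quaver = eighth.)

Each duration in sixteenth notes: minim = 8; dotted quaver = 3; dotted minim rest = 12; dotted quaver rest = 3; dotted quaver rest = 3; quaver rest = 2; crotchet = 4; minim rest = 8.
Total: 8 + 3 + 12 + 3 + 3 + 2 + 4 + 8 = 43 sixteenth notes.

43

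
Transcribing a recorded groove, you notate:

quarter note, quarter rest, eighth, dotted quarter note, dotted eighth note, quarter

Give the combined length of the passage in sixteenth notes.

Express everything in sixteenth notes: quarter note = 4; quarter rest = 4; eighth = 2; dotted quarter note = 6; dotted eighth note = 3; quarter = 4.
Adding: 4 + 4 + 2 + 6 + 3 + 4 = 23 sixteenth notes.

23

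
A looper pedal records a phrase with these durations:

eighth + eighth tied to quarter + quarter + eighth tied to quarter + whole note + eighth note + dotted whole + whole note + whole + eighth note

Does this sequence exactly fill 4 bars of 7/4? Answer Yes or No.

No

One bar of 7/4 = 14 eighth notes, so 4 bars = 56.
Each duration in eighth notes: eighth = 1; eighth tied to quarter (eighth + quarter) = 3; quarter = 2; eighth tied to quarter (eighth + quarter) = 3; whole note = 8; eighth note = 1; dotted whole = 12; whole note = 8; whole = 8; eighth note = 1.
Altogether 1 + 3 + 2 + 3 + 8 + 1 + 12 + 8 + 8 + 1 = 47.
47 falls short of 56, so the answer is No.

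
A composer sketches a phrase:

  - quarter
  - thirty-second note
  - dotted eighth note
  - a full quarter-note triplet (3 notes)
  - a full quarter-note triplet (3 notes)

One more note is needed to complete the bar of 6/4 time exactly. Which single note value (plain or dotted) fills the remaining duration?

thirty-second note

The bar of 6/4 = 48 thirty-second notes.
In thirty-second notes: quarter = 8; thirty-second note = 1; dotted eighth note = 6; a full quarter-note triplet (3 notes) (three triplet quarters span one half) = 16; a full quarter-note triplet (3 notes) (three triplet quarters span one half) = 16.
Adding: 8 + 1 + 6 + 16 + 16 = 47.
Remaining: 48 − 47 = 1 thirty-second note, which is a thirty-second note.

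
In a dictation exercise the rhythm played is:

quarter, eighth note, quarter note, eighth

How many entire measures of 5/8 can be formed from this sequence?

One bar of 5/8 = 5 eighth notes.
Working in eighth notes: quarter = 2; eighth note = 1; quarter note = 2; eighth = 1.
Adding: 2 + 1 + 2 + 1 = 6.
6 ÷ 5 = 1 complete bar with 1 left over.

1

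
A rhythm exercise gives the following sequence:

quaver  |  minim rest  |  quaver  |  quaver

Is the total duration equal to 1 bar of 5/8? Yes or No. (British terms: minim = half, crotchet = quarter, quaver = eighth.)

No

One bar of 5/8 = 5 eighth notes.
Working in eighth notes: quaver = 1; minim rest = 4; quaver = 1; quaver = 1.
Altogether 1 + 4 + 1 + 1 = 7.
7 exceeds 5, so the answer is No.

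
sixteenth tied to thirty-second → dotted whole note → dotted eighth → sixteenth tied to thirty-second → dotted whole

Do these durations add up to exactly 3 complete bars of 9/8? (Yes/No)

Yes

One bar of 9/8 = 36 thirty-second notes, so 3 bars = 108.
Working in thirty-second notes: sixteenth tied to thirty-second (sixteenth + thirty-second) = 3; dotted whole note = 48; dotted eighth = 6; sixteenth tied to thirty-second (sixteenth + thirty-second) = 3; dotted whole = 48.
Adding: 3 + 48 + 6 + 3 + 48 = 108.
108 equals 108, so the answer is Yes.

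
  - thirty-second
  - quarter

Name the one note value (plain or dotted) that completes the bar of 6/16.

The bar of 6/16 = 12 thirty-second notes.
In thirty-second notes: thirty-second = 1; quarter = 8.
Altogether 1 + 8 = 9.
Remaining: 12 − 9 = 3 thirty-second notes, which is a dotted sixteenth note.

dotted sixteenth note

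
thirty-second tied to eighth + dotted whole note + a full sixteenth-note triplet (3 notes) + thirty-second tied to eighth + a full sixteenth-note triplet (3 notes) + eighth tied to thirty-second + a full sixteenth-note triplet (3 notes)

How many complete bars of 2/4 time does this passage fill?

4

One bar of 2/4 = 16 thirty-second notes.
Convert each value to thirty-second notes: thirty-second tied to eighth (thirty-second + eighth) = 5; dotted whole note = 48; a full sixteenth-note triplet (3 notes) (three triplet sixteenths span one eighth) = 4; thirty-second tied to eighth (thirty-second + eighth) = 5; a full sixteenth-note triplet (3 notes) (three triplet sixteenths span one eighth) = 4; eighth tied to thirty-second (eighth + thirty-second) = 5; a full sixteenth-note triplet (3 notes) (three triplet sixteenths span one eighth) = 4.
Total: 5 + 48 + 4 + 5 + 4 + 5 + 4 = 75.
75 ÷ 16 = 4 complete bars with 11 left over.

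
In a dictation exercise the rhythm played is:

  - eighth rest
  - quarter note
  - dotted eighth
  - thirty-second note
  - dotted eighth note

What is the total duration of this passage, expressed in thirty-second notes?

Each duration in thirty-second notes: eighth rest = 4; quarter note = 8; dotted eighth = 6; thirty-second note = 1; dotted eighth note = 6.
Total: 4 + 8 + 6 + 1 + 6 = 25 thirty-second notes.

25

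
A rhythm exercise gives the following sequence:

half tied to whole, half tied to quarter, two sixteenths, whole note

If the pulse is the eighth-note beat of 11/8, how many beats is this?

One eighth-note beat = 2 sixteenth notes.
Working in sixteenth notes: half tied to whole (half + whole) = 24; half tied to quarter (half + quarter) = 12; sixteenth = 1; sixteenth = 1; whole note = 16.
Sum: 24 + 12 + 1 + 1 + 16 = 54.
54 ÷ 2 = 27 beats.

27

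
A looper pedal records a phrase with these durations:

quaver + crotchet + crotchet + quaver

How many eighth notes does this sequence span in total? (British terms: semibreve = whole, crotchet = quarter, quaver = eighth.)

6

Each duration in eighth notes: quaver = 1; crotchet = 2; crotchet = 2; quaver = 1.
Sum: 1 + 2 + 2 + 1 = 6 eighth notes.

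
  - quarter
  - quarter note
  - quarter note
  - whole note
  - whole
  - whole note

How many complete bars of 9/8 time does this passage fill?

One bar of 9/8 = 9 eighth notes.
Working in eighth notes: quarter = 2; quarter note = 2; quarter note = 2; whole note = 8; whole = 8; whole note = 8.
Altogether 2 + 2 + 2 + 8 + 8 + 8 = 30.
30 ÷ 9 = 3 complete bars with 3 left over.

3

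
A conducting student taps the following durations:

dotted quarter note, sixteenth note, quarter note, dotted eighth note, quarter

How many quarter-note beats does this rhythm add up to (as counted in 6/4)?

4.5

One quarter-note beat = 4 sixteenth notes.
Each duration in sixteenth notes: dotted quarter note = 6; sixteenth note = 1; quarter note = 4; dotted eighth note = 3; quarter = 4.
Sum: 6 + 1 + 4 + 3 + 4 = 18.
18 ÷ 4 = 4.5 beats.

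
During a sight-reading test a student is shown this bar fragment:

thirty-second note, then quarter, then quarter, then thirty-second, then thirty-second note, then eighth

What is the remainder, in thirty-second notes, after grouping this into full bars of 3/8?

11

One bar of 3/8 = 12 thirty-second notes.
Each duration in thirty-second notes: thirty-second note = 1; quarter = 8; quarter = 8; thirty-second = 1; thirty-second note = 1; eighth = 4.
Total: 1 + 8 + 8 + 1 + 1 + 4 = 23.
23 ÷ 12 = 1 complete bar with 11 thirty-second notes remaining.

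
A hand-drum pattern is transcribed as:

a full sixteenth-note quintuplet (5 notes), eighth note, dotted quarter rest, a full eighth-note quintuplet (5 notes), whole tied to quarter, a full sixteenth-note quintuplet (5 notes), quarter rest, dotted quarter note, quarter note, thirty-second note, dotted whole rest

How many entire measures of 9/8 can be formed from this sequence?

One bar of 9/8 = 36 thirty-second notes.
Convert each value to thirty-second notes: a full sixteenth-note quintuplet (5 notes) (five quintuplet sixteenths span one quarter) = 8; eighth note = 4; dotted quarter rest = 12; a full eighth-note quintuplet (5 notes) (five quintuplet eighths span one half) = 16; whole tied to quarter (whole + quarter) = 40; a full sixteenth-note quintuplet (5 notes) (five quintuplet sixteenths span one quarter) = 8; quarter rest = 8; dotted quarter note = 12; quarter note = 8; thirty-second note = 1; dotted whole rest = 48.
Adding: 8 + 4 + 12 + 16 + 40 + 8 + 8 + 12 + 8 + 1 + 48 = 165.
165 ÷ 36 = 4 complete bars with 21 left over.

4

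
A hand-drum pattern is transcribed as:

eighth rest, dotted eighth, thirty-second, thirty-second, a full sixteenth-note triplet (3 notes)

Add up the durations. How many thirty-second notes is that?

Each duration in thirty-second notes: eighth rest = 4; dotted eighth = 6; thirty-second = 1; thirty-second = 1; a full sixteenth-note triplet (3 notes) (three triplet sixteenths span one eighth) = 4.
Total: 4 + 6 + 1 + 1 + 4 = 16 thirty-second notes.

16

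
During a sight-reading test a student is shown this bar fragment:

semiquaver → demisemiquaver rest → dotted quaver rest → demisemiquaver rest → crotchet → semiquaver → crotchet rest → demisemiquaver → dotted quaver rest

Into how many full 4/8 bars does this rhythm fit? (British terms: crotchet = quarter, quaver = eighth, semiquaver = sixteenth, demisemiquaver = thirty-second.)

2

One bar of 4/8 = 16 thirty-second notes.
In thirty-second notes: semiquaver = 2; demisemiquaver rest = 1; dotted quaver rest = 6; demisemiquaver rest = 1; crotchet = 8; semiquaver = 2; crotchet rest = 8; demisemiquaver = 1; dotted quaver rest = 6.
Total: 2 + 1 + 6 + 1 + 8 + 2 + 8 + 1 + 6 = 35.
35 ÷ 16 = 2 complete bars with 3 left over.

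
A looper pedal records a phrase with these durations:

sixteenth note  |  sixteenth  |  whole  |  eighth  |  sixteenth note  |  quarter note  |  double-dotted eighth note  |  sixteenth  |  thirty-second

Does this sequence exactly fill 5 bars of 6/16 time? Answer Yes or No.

Yes

One bar of 6/16 = 12 thirty-second notes, so 5 bars = 60.
Express everything in thirty-second notes: sixteenth note = 2; sixteenth = 2; whole = 32; eighth = 4; sixteenth note = 2; quarter note = 8; double-dotted eighth note = 7; sixteenth = 2; thirty-second = 1.
Total: 2 + 2 + 32 + 4 + 2 + 8 + 7 + 2 + 1 = 60.
60 equals 60, so the answer is Yes.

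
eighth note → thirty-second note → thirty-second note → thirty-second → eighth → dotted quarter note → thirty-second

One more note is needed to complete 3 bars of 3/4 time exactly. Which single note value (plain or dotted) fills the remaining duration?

3 bars of 3/4 = 72 thirty-second notes.
Working in thirty-second notes: eighth note = 4; thirty-second note = 1; thirty-second note = 1; thirty-second = 1; eighth = 4; dotted quarter note = 12; thirty-second = 1.
Adding: 4 + 1 + 1 + 1 + 4 + 12 + 1 = 24.
Remaining: 72 − 24 = 48 thirty-second notes, which is a dotted whole note.

dotted whole note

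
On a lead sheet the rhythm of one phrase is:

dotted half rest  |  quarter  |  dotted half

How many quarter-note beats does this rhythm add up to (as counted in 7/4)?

One quarter-note beat = 2 eighth notes.
Convert each value to eighth notes: dotted half rest = 6; quarter = 2; dotted half = 6.
Sum: 6 + 2 + 6 = 14.
14 ÷ 2 = 7 beats.

7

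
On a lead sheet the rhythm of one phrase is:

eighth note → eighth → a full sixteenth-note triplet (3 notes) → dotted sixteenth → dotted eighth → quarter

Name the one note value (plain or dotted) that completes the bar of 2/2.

The bar of 2/2 = 32 thirty-second notes.
Convert each value to thirty-second notes: eighth note = 4; eighth = 4; a full sixteenth-note triplet (3 notes) (three triplet sixteenths span one eighth) = 4; dotted sixteenth = 3; dotted eighth = 6; quarter = 8.
Total: 4 + 4 + 4 + 3 + 6 + 8 = 29.
Remaining: 32 − 29 = 3 thirty-second notes, which is a dotted sixteenth note.

dotted sixteenth note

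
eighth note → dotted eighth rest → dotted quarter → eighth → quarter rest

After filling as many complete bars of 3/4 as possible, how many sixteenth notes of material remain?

5

One bar of 3/4 = 12 sixteenth notes.
Each duration in sixteenth notes: eighth note = 2; dotted eighth rest = 3; dotted quarter = 6; eighth = 2; quarter rest = 4.
Adding: 2 + 3 + 6 + 2 + 4 = 17.
17 ÷ 12 = 1 complete bar with 5 sixteenth notes remaining.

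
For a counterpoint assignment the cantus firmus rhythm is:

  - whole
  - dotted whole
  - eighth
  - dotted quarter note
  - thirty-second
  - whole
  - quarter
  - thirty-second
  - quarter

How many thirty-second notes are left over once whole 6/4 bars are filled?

2

One bar of 6/4 = 48 thirty-second notes.
Working in thirty-second notes: whole = 32; dotted whole = 48; eighth = 4; dotted quarter note = 12; thirty-second = 1; whole = 32; quarter = 8; thirty-second = 1; quarter = 8.
Adding: 32 + 48 + 4 + 12 + 1 + 32 + 8 + 1 + 8 = 146.
146 ÷ 48 = 3 complete bars with 2 thirty-second notes remaining.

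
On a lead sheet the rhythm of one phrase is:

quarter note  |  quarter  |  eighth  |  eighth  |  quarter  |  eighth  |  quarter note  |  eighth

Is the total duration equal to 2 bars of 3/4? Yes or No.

Yes

One bar of 3/4 = 6 eighth notes, so 2 bars = 12.
In eighth notes: quarter note = 2; quarter = 2; eighth = 1; eighth = 1; quarter = 2; eighth = 1; quarter note = 2; eighth = 1.
Adding: 2 + 2 + 1 + 1 + 2 + 1 + 2 + 1 = 12.
12 equals 12, so the answer is Yes.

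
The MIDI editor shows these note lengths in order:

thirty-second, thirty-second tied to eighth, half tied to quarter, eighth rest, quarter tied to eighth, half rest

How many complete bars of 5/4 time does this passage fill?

One bar of 5/4 = 40 thirty-second notes.
Working in thirty-second notes: thirty-second = 1; thirty-second tied to eighth (thirty-second + eighth) = 5; half tied to quarter (half + quarter) = 24; eighth rest = 4; quarter tied to eighth (quarter + eighth) = 12; half rest = 16.
Sum: 1 + 5 + 24 + 4 + 12 + 16 = 62.
62 ÷ 40 = 1 complete bar with 22 left over.

1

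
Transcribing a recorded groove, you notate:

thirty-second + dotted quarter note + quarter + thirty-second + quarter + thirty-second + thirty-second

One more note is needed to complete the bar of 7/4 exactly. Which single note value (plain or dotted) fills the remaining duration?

The bar of 7/4 = 56 thirty-second notes.
In thirty-second notes: thirty-second = 1; dotted quarter note = 12; quarter = 8; thirty-second = 1; quarter = 8; thirty-second = 1; thirty-second = 1.
Adding: 1 + 12 + 8 + 1 + 8 + 1 + 1 = 32.
Remaining: 56 − 32 = 24 thirty-second notes, which is a dotted half note.

dotted half note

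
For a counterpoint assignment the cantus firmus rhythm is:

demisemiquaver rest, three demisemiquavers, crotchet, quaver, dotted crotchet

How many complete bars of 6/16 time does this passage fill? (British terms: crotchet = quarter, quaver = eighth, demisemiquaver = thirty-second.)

One bar of 6/16 = 12 thirty-second notes.
Express everything in thirty-second notes: demisemiquaver rest = 1; demisemiquaver = 1; demisemiquaver = 1; demisemiquaver = 1; crotchet = 8; quaver = 4; dotted crotchet = 12.
Total: 1 + 1 + 1 + 1 + 8 + 4 + 12 = 28.
28 ÷ 12 = 2 complete bars with 4 left over.

2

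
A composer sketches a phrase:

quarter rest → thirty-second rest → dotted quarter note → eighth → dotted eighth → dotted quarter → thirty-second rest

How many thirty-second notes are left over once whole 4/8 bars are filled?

One bar of 4/8 = 16 thirty-second notes.
Each duration in thirty-second notes: quarter rest = 8; thirty-second rest = 1; dotted quarter note = 12; eighth = 4; dotted eighth = 6; dotted quarter = 12; thirty-second rest = 1.
Total: 8 + 1 + 12 + 4 + 6 + 12 + 1 = 44.
44 ÷ 16 = 2 complete bars with 12 thirty-second notes remaining.

12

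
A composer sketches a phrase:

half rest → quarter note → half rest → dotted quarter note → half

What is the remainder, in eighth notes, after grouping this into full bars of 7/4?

One bar of 7/4 = 14 eighth notes.
Working in eighth notes: half rest = 4; quarter note = 2; half rest = 4; dotted quarter note = 3; half = 4.
Adding: 4 + 2 + 4 + 3 + 4 = 17.
17 ÷ 14 = 1 complete bar with 3 eighth notes remaining.

3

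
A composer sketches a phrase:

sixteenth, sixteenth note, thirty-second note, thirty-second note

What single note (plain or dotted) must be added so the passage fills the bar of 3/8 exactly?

The bar of 3/8 = 12 thirty-second notes.
In thirty-second notes: sixteenth = 2; sixteenth note = 2; thirty-second note = 1; thirty-second note = 1.
Adding: 2 + 2 + 1 + 1 = 6.
Remaining: 12 − 6 = 6 thirty-second notes, which is a dotted eighth note.

dotted eighth note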